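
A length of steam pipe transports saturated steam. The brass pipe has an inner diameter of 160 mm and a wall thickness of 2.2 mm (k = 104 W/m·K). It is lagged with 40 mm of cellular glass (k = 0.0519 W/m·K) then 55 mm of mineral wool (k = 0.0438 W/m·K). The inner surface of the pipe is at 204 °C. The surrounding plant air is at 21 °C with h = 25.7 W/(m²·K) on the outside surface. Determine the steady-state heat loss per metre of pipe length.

q′ ≈ 70.4 W/m

Cylindrical conduction, so R = ln(r₂/r₁)/(2πkL) per layer, in series:
R_brass pipe wall = ln(82.2/80)/(2π×104×1) = 4.152×10^-5 K/W
R_cellular glass = ln(122.2/82.2)/(2π×0.0519×1) = 1.216 K/W
R_mineral wool = ln(177.2/122.2)/(2π×0.0438×1) = 1.35 K/W
R_outer film = 1/(h_o·2πr_oL) = 1/(25.7×2π×0.1772×1) = 0.03495 K/W
R_total = 2.601 K/W
Q = ΔT/R_total = 183/2.601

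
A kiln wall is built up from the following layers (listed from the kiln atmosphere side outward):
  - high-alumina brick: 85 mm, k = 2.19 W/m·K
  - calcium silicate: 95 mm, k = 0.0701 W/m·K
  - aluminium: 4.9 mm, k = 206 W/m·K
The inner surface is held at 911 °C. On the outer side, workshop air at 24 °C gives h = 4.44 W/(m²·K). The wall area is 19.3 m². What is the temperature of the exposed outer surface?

Treating each layer as a thermal resistance in series:
R_high-alumina brick = L/(kA) = 0.085/(2.19×19.3) = 0.002011 K/W
R_calcium silicate = L/(kA) = 0.095/(0.0701×19.3) = 0.07022 K/W
R_aluminium = L/(kA) = 0.0049/(206×19.3) = 1.232×10^-6 K/W
R_outer film = 1/(h_o·A) = 1/(4.44×19.3) = 0.01167 K/W
R_total = 0.0839 K/W;  Q = ΔT/R_total = 887/0.0839 = 10570 W
T_interface = T_inner − Q·ΣR(inner→interface) = 911 − 10600×0.07223

T ≈ 147 °C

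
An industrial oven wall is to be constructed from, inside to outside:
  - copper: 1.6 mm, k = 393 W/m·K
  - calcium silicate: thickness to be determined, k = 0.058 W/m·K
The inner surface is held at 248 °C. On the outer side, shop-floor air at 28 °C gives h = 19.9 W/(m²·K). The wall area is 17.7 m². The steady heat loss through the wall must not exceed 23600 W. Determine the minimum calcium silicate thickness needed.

L ≈ 6.66 mm

Thermal resistances in series:
R_copper = L/(kA) = 0.0016/(393×17.7) = 2.3×10^-7 K/W
R_outer film = 1/(h_o·A) = 1/(19.9×17.7) = 0.002839 K/W
Sum of the known resistances R_other = 0.002839 K/W
Required total resistance R_tot = ΔT/Q_allow = 220/23600 = 0.009322 K/W
R_calcium silicate = R_tot − R_other = 0.006483 K/W
L = R·k·A = 0.006483×0.058×17.7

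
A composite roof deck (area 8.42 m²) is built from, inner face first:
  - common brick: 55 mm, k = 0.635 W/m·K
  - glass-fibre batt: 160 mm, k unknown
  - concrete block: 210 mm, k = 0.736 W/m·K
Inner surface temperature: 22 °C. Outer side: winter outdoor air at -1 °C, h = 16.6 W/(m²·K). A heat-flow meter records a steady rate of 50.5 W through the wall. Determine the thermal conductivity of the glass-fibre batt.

k ≈ 0.047 W/(m·K)

Model the wall as resistances in series:
R_common brick = L/(kA) = 0.055/(0.635×8.42) = 0.01029 K/W
R_concrete block = L/(kA) = 0.21/(0.736×8.42) = 0.03389 K/W
R_outer film = 1/(h_o·A) = 1/(16.6×8.42) = 0.007155 K/W
Sum of known resistances R_other = 0.05133 K/W
Total R = ΔT/Q = 23/50.5 = 0.4554 K/W
R_glass-fibre batt = R_total − R_other = 0.4041 K/W
k = L/(R·A) = 0.16/(0.4041×8.42)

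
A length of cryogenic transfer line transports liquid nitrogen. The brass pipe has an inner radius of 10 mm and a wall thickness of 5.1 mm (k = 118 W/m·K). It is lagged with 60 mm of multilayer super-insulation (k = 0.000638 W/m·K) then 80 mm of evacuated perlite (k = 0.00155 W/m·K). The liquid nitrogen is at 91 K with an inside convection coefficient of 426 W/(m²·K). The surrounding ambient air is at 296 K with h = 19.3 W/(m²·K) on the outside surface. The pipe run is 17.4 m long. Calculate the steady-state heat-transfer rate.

Q ≈ 7.51 W

Radial resistances (cylindrical: R_cond = ln(r_o/r_i)/(2πkL), R_conv = 1/(h·2πrL)):
R_inner film = 1/(h_i·2πr₁L) = 1/(426×2π×0.01×17.4) = 0.002147 K/W
R_brass pipe wall = ln(15.1/10)/(2π×118×17.4) = 3.194×10^-5 K/W
R_multilayer super-insulation = ln(75.1/15.1)/(2π×0.000638×17.4) = 23 K/W
R_evacuated perlite = ln(155.1/75.1)/(2π×0.00155×17.4) = 4.28 K/W
R_outer film = 1/(h_o·2πr_oL) = 1/(19.3×2π×0.1551×17.4) = 0.003056 K/W
R_total = 27.28 K/W
Q = ΔT/R_total = 205/27.28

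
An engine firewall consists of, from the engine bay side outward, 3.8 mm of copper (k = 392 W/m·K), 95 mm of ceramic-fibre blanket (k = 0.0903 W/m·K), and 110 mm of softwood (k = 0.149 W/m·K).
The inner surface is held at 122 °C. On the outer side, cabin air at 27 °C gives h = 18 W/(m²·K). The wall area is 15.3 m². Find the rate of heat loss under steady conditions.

Q ≈ 787 W

Using the resistance-network approach (series):
R_copper = L/(kA) = 0.0038/(392×15.3) = 6.336×10^-7 K/W
R_ceramic-fibre blanket = L/(kA) = 0.095/(0.0903×15.3) = 0.06876 K/W
R_softwood = L/(kA) = 0.11/(0.149×15.3) = 0.04825 K/W
R_outer film = 1/(h_o·A) = 1/(18×15.3) = 0.003631 K/W
R_total = 0.1206 K/W
Q = ΔT / R_total = 95 / 0.1206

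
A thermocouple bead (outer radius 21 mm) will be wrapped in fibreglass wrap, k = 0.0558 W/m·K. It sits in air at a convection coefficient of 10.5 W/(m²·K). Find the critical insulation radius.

For a sphere r_cr = 2k/h = 2×0.0558/10.5
r_cr = 10.6 mm; since the bare radius (21 mm) is above r_cr, any added insulation will reduce heat loss.

r_cr ≈ 10.6 mm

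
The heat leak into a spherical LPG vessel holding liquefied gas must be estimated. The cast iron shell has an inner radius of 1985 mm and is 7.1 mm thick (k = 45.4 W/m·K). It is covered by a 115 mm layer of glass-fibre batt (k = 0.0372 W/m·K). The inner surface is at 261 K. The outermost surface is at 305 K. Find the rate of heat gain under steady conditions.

Q ≈ 751 W

Each spherical layer contributes R = (1/r_i − 1/r_o)/(4πk):
R_cast iron shell = (1/1.985 − 1/1.9921)/(4π×45.4) = 3.147×10^-6 K/W
R_glass-fibre batt = (1/1.9921 − 1/2.1071)/(4π×0.0372) = 0.05861 K/W
R_total = 0.05861 K/W
Q = ΔT/R_total = 44/0.05861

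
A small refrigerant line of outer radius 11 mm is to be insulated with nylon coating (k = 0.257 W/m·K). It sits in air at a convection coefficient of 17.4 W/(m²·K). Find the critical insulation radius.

r_cr ≈ 14.8 mm

For a cylinder r_cr = k/h = 0.257/17.4
r_cr = 14.8 mm; since the bare radius (11 mm) is below r_cr, adding a thin layer of insulation will *increase* heat loss.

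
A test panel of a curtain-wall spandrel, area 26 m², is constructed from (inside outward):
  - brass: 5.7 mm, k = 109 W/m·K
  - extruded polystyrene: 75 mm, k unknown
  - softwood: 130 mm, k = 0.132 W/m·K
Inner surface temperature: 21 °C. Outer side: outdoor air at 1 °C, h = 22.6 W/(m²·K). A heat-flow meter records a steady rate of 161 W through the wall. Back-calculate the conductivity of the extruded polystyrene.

k ≈ 0.0341 W/(m·K)

Model the wall as resistances in series:
R_brass = L/(kA) = 0.0057/(109×26) = 2.011×10^-6 K/W
R_softwood = L/(kA) = 0.13/(0.132×26) = 0.03788 K/W
R_outer film = 1/(h_o·A) = 1/(22.6×26) = 0.001702 K/W
Sum of known resistances R_other = 0.03958 K/W
Total R = ΔT/Q = 20/161 = 0.1242 K/W
R_extruded polystyrene = R_total − R_other = 0.08464 K/W
k = L/(R·A) = 0.075/(0.08464×26)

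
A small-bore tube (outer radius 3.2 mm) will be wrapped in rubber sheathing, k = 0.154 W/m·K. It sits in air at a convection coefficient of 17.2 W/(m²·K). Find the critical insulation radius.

r_cr ≈ 8.95 mm

For a cylinder r_cr = k/h = 0.154/17.2
r_cr = 8.95 mm; since the bare radius (3.2 mm) is below r_cr, adding a thin layer of insulation will *increase* heat loss.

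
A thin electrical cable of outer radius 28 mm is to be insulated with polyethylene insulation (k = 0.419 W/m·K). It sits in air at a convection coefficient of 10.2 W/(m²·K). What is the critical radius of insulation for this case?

r_cr ≈ 41.1 mm

For a cylinder r_cr = k/h = 0.419/10.2
r_cr = 41.1 mm; since the bare radius (28 mm) is below r_cr, adding a thin layer of insulation will *increase* heat loss.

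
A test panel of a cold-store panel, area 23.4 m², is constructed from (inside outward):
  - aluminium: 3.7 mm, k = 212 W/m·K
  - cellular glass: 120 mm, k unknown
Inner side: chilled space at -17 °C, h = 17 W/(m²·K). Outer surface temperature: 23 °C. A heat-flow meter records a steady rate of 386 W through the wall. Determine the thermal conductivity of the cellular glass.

Series thermal resistances:
R_inner film = 1/(h_i·A) = 1/(17×23.4) = 0.002514 K/W
R_aluminium = L/(kA) = 0.0037/(212×23.4) = 7.458×10^-7 K/W
Sum of known resistances R_other = 0.002515 K/W
Total R = ΔT/Q = 40/386 = 0.1036 K/W
R_cellular glass = R_total − R_other = 0.1011 K/W
k = L/(R·A) = 0.12/(0.1011×23.4)

k ≈ 0.0507 W/(m·K)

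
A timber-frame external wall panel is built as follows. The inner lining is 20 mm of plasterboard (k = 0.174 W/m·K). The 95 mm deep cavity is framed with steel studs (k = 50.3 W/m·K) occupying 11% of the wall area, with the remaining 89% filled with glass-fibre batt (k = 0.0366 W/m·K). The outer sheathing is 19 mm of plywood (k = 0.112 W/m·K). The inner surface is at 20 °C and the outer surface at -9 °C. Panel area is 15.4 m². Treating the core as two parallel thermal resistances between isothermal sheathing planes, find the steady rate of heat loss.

Sheathing layers in series; stud and cavity paths in parallel between them.
R_inner = 0.02/(0.174×15.4) = 0.007464 K/W
R_stud  = 0.095/(50.3×0.11×15.4) = 0.001115 K/W
R_cav   = 0.095/(0.0366×0.89×15.4) = 0.1894 K/W
1/R_core = 1/R_stud + 1/R_cav → R_core = 0.001108 K/W
R_outer = 0.019/(0.112×15.4) = 0.01102 K/W
R_total = 0.01959 K/W
Q = ΔT/R_total = 29/0.01959

Q ≈ 1480 W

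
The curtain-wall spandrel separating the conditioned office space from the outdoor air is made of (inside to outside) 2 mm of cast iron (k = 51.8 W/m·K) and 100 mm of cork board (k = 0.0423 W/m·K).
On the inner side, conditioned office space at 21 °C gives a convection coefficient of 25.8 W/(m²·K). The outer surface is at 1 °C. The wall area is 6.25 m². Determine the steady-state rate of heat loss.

Q ≈ 52 W

Treating each layer as a thermal resistance in series:
R_inner film = 1/(h_i·A) = 1/(25.8×6.25) = 0.006202 K/W
R_cast iron = L/(kA) = 0.002/(51.8×6.25) = 6.178×10^-6 K/W
R_cork board = L/(kA) = 0.1/(0.0423×6.25) = 0.3783 K/W
R_total = 0.3845 K/W
Q = ΔT / R_total = 20 / 0.3845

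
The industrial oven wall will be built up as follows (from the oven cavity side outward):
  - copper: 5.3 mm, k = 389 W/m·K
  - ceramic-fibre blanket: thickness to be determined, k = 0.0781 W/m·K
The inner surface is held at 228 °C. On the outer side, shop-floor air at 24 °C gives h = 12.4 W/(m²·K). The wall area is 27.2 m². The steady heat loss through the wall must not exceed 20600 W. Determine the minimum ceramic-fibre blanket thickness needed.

Series thermal resistances:
R_copper = L/(kA) = 0.0053/(389×27.2) = 5.009×10^-7 K/W
R_outer film = 1/(h_o·A) = 1/(12.4×27.2) = 0.002965 K/W
Sum of the known resistances R_other = 0.002965 K/W
Required total resistance R_tot = ΔT/Q_allow = 204/20600 = 0.009903 K/W
R_ceramic-fibre blanket = R_tot − R_other = 0.006938 K/W
L = R·k·A = 0.006938×0.0781×27.2

L ≈ 14.7 mm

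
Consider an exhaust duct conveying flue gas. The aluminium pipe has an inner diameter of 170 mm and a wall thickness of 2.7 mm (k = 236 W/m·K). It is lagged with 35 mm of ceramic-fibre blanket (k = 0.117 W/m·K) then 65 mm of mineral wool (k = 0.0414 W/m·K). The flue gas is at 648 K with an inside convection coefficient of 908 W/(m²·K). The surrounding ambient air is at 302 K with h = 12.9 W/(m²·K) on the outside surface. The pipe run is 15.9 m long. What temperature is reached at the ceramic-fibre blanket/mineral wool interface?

Cylindrical conduction, so R = ln(r₂/r₁)/(2πkL) per layer, in series:
R_inner film = 1/(h_i·2πr₁L) = 1/(908×2π×0.085×15.9) = 1.297×10^-4 K/W
R_aluminium pipe wall = ln(87.7/85)/(2π×236×15.9) = 1.326×10^-6 K/W
R_ceramic-fibre blanket = ln(122.7/87.7)/(2π×0.117×15.9) = 0.02873 K/W
R_mineral wool = ln(187.7/122.7)/(2π×0.0414×15.9) = 0.1028 K/W
R_outer film = 1/(h_o·2πr_oL) = 1/(12.9×2π×0.1877×15.9) = 0.004134 K/W
R_total = 0.1358 K/W
Q = ΔT/R_total = 346/0.1358
Q = 2550 W
T_interface = T_inner − Q·ΣR(inner→interface) = 648 − 2550×0.02886

T ≈ 574 K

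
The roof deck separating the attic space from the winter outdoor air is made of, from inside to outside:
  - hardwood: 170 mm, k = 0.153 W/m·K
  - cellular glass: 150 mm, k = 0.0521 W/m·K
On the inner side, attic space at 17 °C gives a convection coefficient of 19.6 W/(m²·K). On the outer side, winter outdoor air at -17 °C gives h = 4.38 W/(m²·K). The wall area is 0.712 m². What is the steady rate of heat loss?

Q ≈ 5.67 W

Treating each layer as a thermal resistance in series:
R_inner film = 1/(h_i·A) = 1/(19.6×0.712) = 0.07166 K/W
R_hardwood = L/(kA) = 0.17/(0.153×0.712) = 1.561 K/W
R_cellular glass = L/(kA) = 0.15/(0.0521×0.712) = 4.044 K/W
R_outer film = 1/(h_o·A) = 1/(4.38×0.712) = 0.3207 K/W
R_total = 5.997 K/W
Q = ΔT / R_total = 34 / 5.997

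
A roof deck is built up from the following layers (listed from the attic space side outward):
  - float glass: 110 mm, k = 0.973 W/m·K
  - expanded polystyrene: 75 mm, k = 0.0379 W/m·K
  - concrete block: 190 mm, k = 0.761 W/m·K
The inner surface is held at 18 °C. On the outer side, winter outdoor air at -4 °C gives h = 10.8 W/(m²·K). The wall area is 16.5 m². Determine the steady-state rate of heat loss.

Treating each layer as a thermal resistance in series:
R_float glass = L/(kA) = 0.11/(0.973×16.5) = 0.006852 K/W
R_expanded polystyrene = L/(kA) = 0.075/(0.0379×16.5) = 0.1199 K/W
R_concrete block = L/(kA) = 0.19/(0.761×16.5) = 0.01513 K/W
R_outer film = 1/(h_o·A) = 1/(10.8×16.5) = 0.005612 K/W
R_total = 0.1475 K/W
Q = ΔT / R_total = 22 / 0.1475

Q ≈ 149 W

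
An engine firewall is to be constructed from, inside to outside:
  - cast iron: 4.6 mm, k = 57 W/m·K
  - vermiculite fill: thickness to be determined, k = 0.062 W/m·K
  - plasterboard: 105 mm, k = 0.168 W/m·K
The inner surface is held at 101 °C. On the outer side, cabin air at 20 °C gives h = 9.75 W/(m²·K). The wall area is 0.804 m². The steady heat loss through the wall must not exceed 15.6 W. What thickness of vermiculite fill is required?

L ≈ 214 mm

Series thermal resistances:
R_cast iron = L/(kA) = 0.0046/(57×0.804) = 1.004×10^-4 K/W
R_plasterboard = L/(kA) = 0.105/(0.168×0.804) = 0.7774 K/W
R_outer film = 1/(h_o·A) = 1/(9.75×0.804) = 0.1276 K/W
Sum of the known resistances R_other = 0.905 K/W
Required total resistance R_tot = ΔT/Q_allow = 81/15.6 = 5.192 K/W
R_vermiculite fill = R_tot − R_other = 4.287 K/W
L = R·k·A = 4.287×0.062×0.804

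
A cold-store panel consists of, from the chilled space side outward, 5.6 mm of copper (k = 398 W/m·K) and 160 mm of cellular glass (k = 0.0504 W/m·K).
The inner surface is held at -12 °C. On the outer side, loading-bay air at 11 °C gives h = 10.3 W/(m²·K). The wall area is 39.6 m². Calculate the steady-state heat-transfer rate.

Q ≈ 278 W

Using the resistance-network approach (series):
R_copper = L/(kA) = 0.0056/(398×39.6) = 3.553×10^-7 K/W
R_cellular glass = L/(kA) = 0.16/(0.0504×39.6) = 0.08017 K/W
R_outer film = 1/(h_o·A) = 1/(10.3×39.6) = 0.002452 K/W
R_total = 0.08262 K/W
Q = ΔT / R_total = 23 / 0.08262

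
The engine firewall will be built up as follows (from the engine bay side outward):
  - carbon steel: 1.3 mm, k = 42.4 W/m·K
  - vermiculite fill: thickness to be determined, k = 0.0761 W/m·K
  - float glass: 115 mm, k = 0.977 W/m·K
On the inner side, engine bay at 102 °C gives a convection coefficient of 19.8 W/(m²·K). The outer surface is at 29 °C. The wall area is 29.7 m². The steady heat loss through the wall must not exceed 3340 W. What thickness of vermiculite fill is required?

L ≈ 36.6 mm

Using the resistance-network approach (series):
R_inner film = 1/(h_i·A) = 1/(19.8×29.7) = 0.001701 K/W
R_carbon steel = L/(kA) = 0.0013/(42.4×29.7) = 1.032×10^-6 K/W
R_float glass = L/(kA) = 0.115/(0.977×29.7) = 0.003963 K/W
Sum of the known resistances R_other = 0.005665 K/W
Required total resistance R_tot = ΔT/Q_allow = 73/3340 = 0.02186 K/W
R_vermiculite fill = R_tot − R_other = 0.01619 K/W
L = R·k·A = 0.01619×0.0761×29.7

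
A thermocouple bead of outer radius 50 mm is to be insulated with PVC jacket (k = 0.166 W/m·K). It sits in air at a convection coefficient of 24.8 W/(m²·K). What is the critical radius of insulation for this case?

For a sphere r_cr = 2k/h = 2×0.166/24.8
r_cr = 13.4 mm; since the bare radius (50 mm) is above r_cr, any added insulation will reduce heat loss.

r_cr ≈ 13.4 mm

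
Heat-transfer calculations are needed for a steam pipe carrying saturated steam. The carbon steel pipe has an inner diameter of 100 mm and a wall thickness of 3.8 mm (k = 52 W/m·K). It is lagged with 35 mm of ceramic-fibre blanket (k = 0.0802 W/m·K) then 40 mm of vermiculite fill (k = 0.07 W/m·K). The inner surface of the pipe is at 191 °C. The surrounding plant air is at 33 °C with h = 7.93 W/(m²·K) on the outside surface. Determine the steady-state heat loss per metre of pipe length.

q′ ≈ 79.2 W/m

Radial resistances (cylindrical: R_cond = ln(r_o/r_i)/(2πkL), R_conv = 1/(h·2πrL)):
R_carbon steel pipe wall = ln(53.8/50)/(2π×52×1) = 2.242×10^-4 K/W
R_ceramic-fibre blanket = ln(88.8/53.8)/(2π×0.0802×1) = 0.9944 K/W
R_vermiculite fill = ln(128.8/88.8)/(2π×0.07×1) = 0.8455 K/W
R_outer film = 1/(h_o·2πr_oL) = 1/(7.93×2π×0.1288×1) = 0.1558 K/W
R_total = 1.996 K/W
Q = ΔT/R_total = 158/1.996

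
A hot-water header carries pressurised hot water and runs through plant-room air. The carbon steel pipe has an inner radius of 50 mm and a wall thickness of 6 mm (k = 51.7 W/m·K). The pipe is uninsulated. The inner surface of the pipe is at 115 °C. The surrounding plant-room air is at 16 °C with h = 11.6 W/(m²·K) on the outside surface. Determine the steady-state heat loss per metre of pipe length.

Radial resistances (cylindrical: R_cond = ln(r_o/r_i)/(2πkL), R_conv = 1/(h·2πrL)):
R_carbon steel pipe wall = ln(56/50)/(2π×51.7×1) = 3.489×10^-4 K/W
R_outer film = 1/(h_o·2πr_oL) = 1/(11.6×2π×0.056×1) = 0.245 K/W
R_total = 0.2454 K/W
Q = ΔT/R_total = 99/0.2454

q′ ≈ 403 W/m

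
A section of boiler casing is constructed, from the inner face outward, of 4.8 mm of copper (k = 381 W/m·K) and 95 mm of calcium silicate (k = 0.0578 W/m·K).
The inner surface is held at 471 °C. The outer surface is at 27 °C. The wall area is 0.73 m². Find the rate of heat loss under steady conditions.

Model the wall as resistances in series:
R_copper = L/(kA) = 0.0048/(381×0.73) = 1.726×10^-5 K/W
R_calcium silicate = L/(kA) = 0.095/(0.0578×0.73) = 2.252 K/W
R_total = 2.252 K/W
Q = ΔT / R_total = 444 / 2.252

Q ≈ 197 W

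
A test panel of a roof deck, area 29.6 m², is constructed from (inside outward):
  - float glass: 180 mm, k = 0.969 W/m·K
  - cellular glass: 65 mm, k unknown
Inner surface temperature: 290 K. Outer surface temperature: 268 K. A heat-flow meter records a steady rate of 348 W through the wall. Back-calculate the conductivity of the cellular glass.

Series thermal resistances:
R_float glass = L/(kA) = 0.18/(0.969×29.6) = 0.006276 K/W
Sum of known resistances R_other = 0.006276 K/W
Total R = ΔT/Q = 22/348 = 0.06322 K/W
R_cellular glass = R_total − R_other = 0.05694 K/W
k = L/(R·A) = 0.065/(0.05694×29.6)

k ≈ 0.0386 W/(m·K)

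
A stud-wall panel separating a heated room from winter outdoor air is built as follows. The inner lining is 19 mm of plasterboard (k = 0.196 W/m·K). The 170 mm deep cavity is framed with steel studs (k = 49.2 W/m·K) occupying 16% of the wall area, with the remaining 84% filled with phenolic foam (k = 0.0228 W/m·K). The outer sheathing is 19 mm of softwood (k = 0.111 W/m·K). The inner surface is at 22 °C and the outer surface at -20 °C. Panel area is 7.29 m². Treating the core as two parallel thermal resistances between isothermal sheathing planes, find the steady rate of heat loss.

Q ≈ 1060 W

Sheathing layers in series; stud and cavity paths in parallel between them.
R_inner = 0.019/(0.196×7.29) = 0.0133 K/W
R_stud  = 0.17/(49.2×0.16×7.29) = 0.002962 K/W
R_cav   = 0.17/(0.0228×0.84×7.29) = 1.218 K/W
1/R_core = 1/R_stud + 1/R_cav → R_core = 0.002955 K/W
R_outer = 0.019/(0.111×7.29) = 0.02348 K/W
R_total = 0.03973 K/W
Q = ΔT/R_total = 42/0.03973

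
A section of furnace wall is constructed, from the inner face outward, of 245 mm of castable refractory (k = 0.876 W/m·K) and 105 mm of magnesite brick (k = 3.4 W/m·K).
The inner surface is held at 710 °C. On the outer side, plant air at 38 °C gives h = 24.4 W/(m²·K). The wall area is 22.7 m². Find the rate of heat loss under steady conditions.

Q ≈ 43400 W

Series thermal resistances:
R_castable refractory = L/(kA) = 0.245/(0.876×22.7) = 0.01232 K/W
R_magnesite brick = L/(kA) = 0.105/(3.4×22.7) = 0.00136 K/W
R_outer film = 1/(h_o·A) = 1/(24.4×22.7) = 0.001805 K/W
R_total = 0.01549 K/W
Q = ΔT / R_total = 672 / 0.01549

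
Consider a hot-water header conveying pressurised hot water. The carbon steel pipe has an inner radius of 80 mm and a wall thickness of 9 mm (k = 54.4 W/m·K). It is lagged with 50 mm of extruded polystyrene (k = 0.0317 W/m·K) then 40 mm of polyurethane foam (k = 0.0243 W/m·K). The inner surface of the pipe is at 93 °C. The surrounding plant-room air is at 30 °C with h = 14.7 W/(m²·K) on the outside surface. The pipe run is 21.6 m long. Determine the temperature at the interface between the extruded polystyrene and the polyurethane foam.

T ≈ 57.3 °C

Cylindrical conduction, so R = ln(r₂/r₁)/(2πkL) per layer, in series:
R_carbon steel pipe wall = ln(89/80)/(2π×54.4×21.6) = 1.444×10^-5 K/W
R_extruded polystyrene = ln(139/89)/(2π×0.0317×21.6) = 0.1036 K/W
R_polyurethane foam = ln(179/139)/(2π×0.0243×21.6) = 0.07669 K/W
R_outer film = 1/(h_o·2πr_oL) = 1/(14.7×2π×0.179×21.6) = 0.0028 K/W
R_total = 0.1831 K/W
Q = ΔT/R_total = 63/0.1831
Q = 344 W
T_interface = T_inner − Q·ΣR(inner→interface) = 93 − 344×0.1036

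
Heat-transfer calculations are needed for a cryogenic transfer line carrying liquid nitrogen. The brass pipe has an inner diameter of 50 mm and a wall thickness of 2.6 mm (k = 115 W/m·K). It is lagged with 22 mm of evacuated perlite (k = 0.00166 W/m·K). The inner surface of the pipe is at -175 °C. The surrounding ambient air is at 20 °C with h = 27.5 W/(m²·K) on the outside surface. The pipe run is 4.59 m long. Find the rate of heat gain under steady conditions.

Q ≈ 15.9 W

Per-layer cylindrical resistances, series-summed:
R_brass pipe wall = ln(27.6/25)/(2π×115×4.59) = 2.983×10^-5 K/W
R_evacuated perlite = ln(49.6/27.6)/(2π×0.00166×4.59) = 12.24 K/W
R_outer film = 1/(h_o·2πr_oL) = 1/(27.5×2π×0.0496×4.59) = 0.02542 K/W
R_total = 12.27 K/W
Q = ΔT/R_total = 195/12.27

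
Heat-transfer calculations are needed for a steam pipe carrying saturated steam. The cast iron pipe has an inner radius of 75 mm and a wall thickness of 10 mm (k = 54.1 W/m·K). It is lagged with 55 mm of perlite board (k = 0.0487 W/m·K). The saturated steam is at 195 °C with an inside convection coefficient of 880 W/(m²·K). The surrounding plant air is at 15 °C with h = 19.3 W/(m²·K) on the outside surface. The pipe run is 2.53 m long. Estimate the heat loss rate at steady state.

Q ≈ 269 W

Treating each annulus and film as a series resistance:
R_inner film = 1/(h_i·2πr₁L) = 1/(880×2π×0.075×2.53) = 9.531×10^-4 K/W
R_cast iron pipe wall = ln(85/75)/(2π×54.1×2.53) = 1.455×10^-4 K/W
R_perlite board = ln(140/85)/(2π×0.0487×2.53) = 0.6446 K/W
R_outer film = 1/(h_o·2πr_oL) = 1/(19.3×2π×0.14×2.53) = 0.02328 K/W
R_total = 0.6689 K/W
Q = ΔT/R_total = 180/0.6689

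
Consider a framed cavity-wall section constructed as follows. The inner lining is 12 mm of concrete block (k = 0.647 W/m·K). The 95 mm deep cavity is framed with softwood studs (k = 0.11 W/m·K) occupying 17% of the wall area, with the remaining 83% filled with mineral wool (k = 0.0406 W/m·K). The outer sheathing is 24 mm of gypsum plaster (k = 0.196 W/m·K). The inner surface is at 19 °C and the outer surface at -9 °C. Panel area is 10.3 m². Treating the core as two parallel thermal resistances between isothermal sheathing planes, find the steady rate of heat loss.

Sheathing layers in series; stud and cavity paths in parallel between them.
R_inner = 0.012/(0.647×10.3) = 0.001801 K/W
R_stud  = 0.095/(0.11×0.17×10.3) = 0.4932 K/W
R_cav   = 0.095/(0.0406×0.83×10.3) = 0.2737 K/W
1/R_core = 1/R_stud + 1/R_cav → R_core = 0.176 K/W
R_outer = 0.024/(0.196×10.3) = 0.01189 K/W
R_total = 0.1897 K/W
Q = ΔT/R_total = 28/0.1897

Q ≈ 148 W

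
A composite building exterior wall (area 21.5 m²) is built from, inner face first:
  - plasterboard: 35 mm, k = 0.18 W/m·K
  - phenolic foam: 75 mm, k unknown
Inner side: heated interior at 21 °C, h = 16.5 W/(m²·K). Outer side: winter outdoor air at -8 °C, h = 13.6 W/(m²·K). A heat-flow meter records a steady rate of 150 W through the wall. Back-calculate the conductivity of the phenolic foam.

k ≈ 0.0196 W/(m·K)

Thermal resistances in series:
R_inner film = 1/(h_i·A) = 1/(16.5×21.5) = 0.002819 K/W
R_plasterboard = L/(kA) = 0.035/(0.18×21.5) = 0.009044 K/W
R_outer film = 1/(h_o·A) = 1/(13.6×21.5) = 0.00342 K/W
Sum of known resistances R_other = 0.01528 K/W
Total R = ΔT/Q = 29/150 = 0.1933 K/W
R_phenolic foam = R_total − R_other = 0.1781 K/W
k = L/(R·A) = 0.075/(0.1781×21.5)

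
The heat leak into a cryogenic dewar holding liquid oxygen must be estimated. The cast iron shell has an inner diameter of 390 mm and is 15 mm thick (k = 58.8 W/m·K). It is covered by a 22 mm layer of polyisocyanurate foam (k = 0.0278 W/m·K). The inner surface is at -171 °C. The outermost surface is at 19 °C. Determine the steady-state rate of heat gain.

Q ≈ 147 W

Spherical conduction: R = (1/r_in − 1/r_out)/(4πk) per layer; series-sum.
R_cast iron shell = (1/0.195 − 1/0.21)/(4π×58.8) = 4.957×10^-4 K/W
R_polyisocyanurate foam = (1/0.21 − 1/0.232)/(4π×0.0278) = 1.293 K/W
R_total = 1.293 K/W
Q = ΔT/R_total = 190/1.293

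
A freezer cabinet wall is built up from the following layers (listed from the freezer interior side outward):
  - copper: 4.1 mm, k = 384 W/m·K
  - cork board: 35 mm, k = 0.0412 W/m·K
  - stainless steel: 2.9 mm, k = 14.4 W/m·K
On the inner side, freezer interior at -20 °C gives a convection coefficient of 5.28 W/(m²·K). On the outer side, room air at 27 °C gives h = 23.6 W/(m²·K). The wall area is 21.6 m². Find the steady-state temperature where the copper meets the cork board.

Treating each layer as a thermal resistance in series:
R_inner film = 1/(h_i·A) = 1/(5.28×21.6) = 0.008768 K/W
R_copper = L/(kA) = 0.0041/(384×21.6) = 4.943×10^-7 K/W
R_cork board = L/(kA) = 0.035/(0.0412×21.6) = 0.03933 K/W
R_stainless steel = L/(kA) = 0.0029/(14.4×21.6) = 9.324×10^-6 K/W
R_outer film = 1/(h_o·A) = 1/(23.6×21.6) = 0.001962 K/W
R_total = 0.05007 K/W;  Q = ΔT/R_total = 47/0.05007 = 938.7 W
T_interface = T_inner + Q·ΣR(inner→interface) = -20 + 939×0.008769

T ≈ -11.8 °C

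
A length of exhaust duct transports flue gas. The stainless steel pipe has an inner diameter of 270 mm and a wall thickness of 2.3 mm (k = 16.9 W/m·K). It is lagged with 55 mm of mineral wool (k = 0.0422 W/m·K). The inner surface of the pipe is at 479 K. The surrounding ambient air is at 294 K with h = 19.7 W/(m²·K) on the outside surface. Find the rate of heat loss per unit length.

q′ ≈ 141 W/m

Radial resistances (cylindrical: R_cond = ln(r_o/r_i)/(2πkL), R_conv = 1/(h·2πrL)):
R_stainless steel pipe wall = ln(137.3/135)/(2π×16.9×1) = 1.591×10^-4 K/W
R_mineral wool = ln(192.3/137.3)/(2π×0.0422×1) = 1.271 K/W
R_outer film = 1/(h_o·2πr_oL) = 1/(19.7×2π×0.1923×1) = 0.04201 K/W
R_total = 1.313 K/W
Q = ΔT/R_total = 185/1.313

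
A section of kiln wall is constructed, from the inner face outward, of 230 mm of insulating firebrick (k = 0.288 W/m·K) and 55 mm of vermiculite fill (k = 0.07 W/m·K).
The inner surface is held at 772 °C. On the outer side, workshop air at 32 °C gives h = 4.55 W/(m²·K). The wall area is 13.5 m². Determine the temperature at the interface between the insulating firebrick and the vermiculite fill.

Using the resistance-network approach (series):
R_insulating firebrick = L/(kA) = 0.23/(0.288×13.5) = 0.05916 K/W
R_vermiculite fill = L/(kA) = 0.055/(0.07×13.5) = 0.0582 K/W
R_outer film = 1/(h_o·A) = 1/(4.55×13.5) = 0.01628 K/W
R_total = 0.1336 K/W;  Q = ΔT/R_total = 740/0.1336 = 5537 W
T_interface = T_inner − Q·ΣR(inner→interface) = 772 − 5540×0.05916

T ≈ 444 °C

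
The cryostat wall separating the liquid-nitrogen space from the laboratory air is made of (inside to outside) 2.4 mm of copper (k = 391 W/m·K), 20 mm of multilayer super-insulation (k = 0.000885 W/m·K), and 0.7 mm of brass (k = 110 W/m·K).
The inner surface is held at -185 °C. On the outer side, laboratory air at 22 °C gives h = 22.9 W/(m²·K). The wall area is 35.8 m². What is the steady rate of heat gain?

Thermal resistances in series:
R_copper = L/(kA) = 0.0024/(391×35.8) = 1.715×10^-7 K/W
R_multilayer super-insulation = L/(kA) = 0.02/(0.000885×35.8) = 0.6313 K/W
R_brass = L/(kA) = 0.0007/(110×35.8) = 1.778×10^-7 K/W
R_outer film = 1/(h_o·A) = 1/(22.9×35.8) = 0.00122 K/W
R_total = 0.6325 K/W
Q = ΔT / R_total = 207 / 0.6325

Q ≈ 327 W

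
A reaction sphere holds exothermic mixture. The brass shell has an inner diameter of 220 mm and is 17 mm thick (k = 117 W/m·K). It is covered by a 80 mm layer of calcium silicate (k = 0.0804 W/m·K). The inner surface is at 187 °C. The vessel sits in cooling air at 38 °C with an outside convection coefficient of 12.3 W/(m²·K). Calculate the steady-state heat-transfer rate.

Q ≈ 47.1 W

Each spherical layer contributes R = (1/r_i − 1/r_o)/(4πk):
R_brass shell = (1/0.11 − 1/0.127)/(4π×117) = 8.277×10^-4 K/W
R_calcium silicate = (1/0.127 − 1/0.207)/(4π×0.0804) = 3.012 K/W
R_outer film = 1/(h·4πr_o²) = 1/(12.3×4π×0.207²) = 0.151 K/W
R_total = 3.164 K/W
Q = ΔT/R_total = 149/3.164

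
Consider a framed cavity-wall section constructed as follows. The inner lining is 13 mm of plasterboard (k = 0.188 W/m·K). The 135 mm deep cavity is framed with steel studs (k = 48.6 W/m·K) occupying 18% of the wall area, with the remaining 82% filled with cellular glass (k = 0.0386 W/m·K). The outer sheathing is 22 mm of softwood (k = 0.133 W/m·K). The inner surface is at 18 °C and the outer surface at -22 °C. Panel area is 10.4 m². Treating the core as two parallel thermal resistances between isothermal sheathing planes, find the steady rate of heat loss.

Sheathing layers in series; stud and cavity paths in parallel between them.
R_inner = 0.013/(0.188×10.4) = 0.006649 K/W
R_stud  = 0.135/(48.6×0.18×10.4) = 0.001484 K/W
R_cav   = 0.135/(0.0386×0.82×10.4) = 0.4101 K/W
1/R_core = 1/R_stud + 1/R_cav → R_core = 0.001479 K/W
R_outer = 0.022/(0.133×10.4) = 0.01591 K/W
R_total = 0.02403 K/W
Q = ΔT/R_total = 40/0.02403

Q ≈ 1660 W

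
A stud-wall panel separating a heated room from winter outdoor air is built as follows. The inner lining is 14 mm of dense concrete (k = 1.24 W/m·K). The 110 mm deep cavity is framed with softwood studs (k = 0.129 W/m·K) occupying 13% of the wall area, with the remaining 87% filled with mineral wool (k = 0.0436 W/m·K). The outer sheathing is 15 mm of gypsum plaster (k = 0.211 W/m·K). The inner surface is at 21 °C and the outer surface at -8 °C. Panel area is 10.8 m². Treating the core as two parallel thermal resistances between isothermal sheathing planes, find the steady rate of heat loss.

Sheathing layers in series; stud and cavity paths in parallel between them.
R_inner = 0.014/(1.24×10.8) = 0.001045 K/W
R_stud  = 0.11/(0.129×0.13×10.8) = 0.6073 K/W
R_cav   = 0.11/(0.0436×0.87×10.8) = 0.2685 K/W
1/R_core = 1/R_stud + 1/R_cav → R_core = 0.1862 K/W
R_outer = 0.015/(0.211×10.8) = 0.006582 K/W
R_total = 0.1938 K/W
Q = ΔT/R_total = 29/0.1938

Q ≈ 150 W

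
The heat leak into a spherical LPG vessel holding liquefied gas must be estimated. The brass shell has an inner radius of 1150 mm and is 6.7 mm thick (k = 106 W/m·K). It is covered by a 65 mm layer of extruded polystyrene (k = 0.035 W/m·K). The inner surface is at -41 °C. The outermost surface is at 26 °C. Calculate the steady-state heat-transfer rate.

For a spherical shell R = (1/r₁ − 1/r₂)/(4πk); film R = 1/(h·4πr²). In series:
R_brass shell = (1/1.15 − 1/1.1567)/(4π×106) = 3.781×10^-6 K/W
R_extruded polystyrene = (1/1.1567 − 1/1.2217)/(4π×0.035) = 0.1046 K/W
R_total = 0.1046 K/W
Q = ΔT/R_total = 67/0.1046

Q ≈ 641 W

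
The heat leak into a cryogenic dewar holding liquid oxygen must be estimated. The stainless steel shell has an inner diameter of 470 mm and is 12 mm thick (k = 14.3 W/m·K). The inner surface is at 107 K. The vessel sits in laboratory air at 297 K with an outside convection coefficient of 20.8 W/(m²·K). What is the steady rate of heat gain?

Q ≈ 2980 W

Each spherical layer contributes R = (1/r_i − 1/r_o)/(4πk):
R_stainless steel shell = (1/0.235 − 1/0.247)/(4π×14.3) = 0.00115 K/W
R_outer film = 1/(h·4πr_o²) = 1/(20.8×4π×0.247²) = 0.06271 K/W
R_total = 0.06386 K/W
Q = ΔT/R_total = 190/0.06386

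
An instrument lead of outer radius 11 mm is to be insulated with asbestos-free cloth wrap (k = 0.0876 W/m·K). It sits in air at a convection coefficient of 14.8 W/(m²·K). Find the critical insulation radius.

r_cr ≈ 5.92 mm

For a cylinder r_cr = k/h = 0.0876/14.8
r_cr = 5.92 mm; since the bare radius (11 mm) is above r_cr, any added insulation will reduce heat loss.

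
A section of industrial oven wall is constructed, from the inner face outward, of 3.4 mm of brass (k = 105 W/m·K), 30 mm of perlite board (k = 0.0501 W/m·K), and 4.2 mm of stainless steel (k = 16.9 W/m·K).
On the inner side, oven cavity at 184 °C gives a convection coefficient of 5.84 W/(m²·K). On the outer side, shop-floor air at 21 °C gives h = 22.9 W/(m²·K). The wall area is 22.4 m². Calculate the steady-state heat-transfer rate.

Q ≈ 4490 W

Series thermal resistances:
R_inner film = 1/(h_i·A) = 1/(5.84×22.4) = 0.007644 K/W
R_brass = L/(kA) = 0.0034/(105×22.4) = 1.446×10^-6 K/W
R_perlite board = L/(kA) = 0.03/(0.0501×22.4) = 0.02673 K/W
R_stainless steel = L/(kA) = 0.0042/(16.9×22.4) = 1.109×10^-5 K/W
R_outer film = 1/(h_o·A) = 1/(22.9×22.4) = 0.001949 K/W
R_total = 0.03634 K/W
Q = ΔT / R_total = 163 / 0.03634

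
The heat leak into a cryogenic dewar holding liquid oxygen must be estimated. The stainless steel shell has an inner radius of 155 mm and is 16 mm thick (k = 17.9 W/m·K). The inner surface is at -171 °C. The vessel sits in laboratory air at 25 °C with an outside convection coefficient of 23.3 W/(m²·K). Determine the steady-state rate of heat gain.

Spherical conduction: R = (1/r_in − 1/r_out)/(4πk) per layer; series-sum.
R_stainless steel shell = (1/0.155 − 1/0.171)/(4π×17.9) = 0.002684 K/W
R_outer film = 1/(h·4πr_o²) = 1/(23.3×4π×0.171²) = 0.1168 K/W
R_total = 0.1195 K/W
Q = ΔT/R_total = 196/0.1195

Q ≈ 1640 W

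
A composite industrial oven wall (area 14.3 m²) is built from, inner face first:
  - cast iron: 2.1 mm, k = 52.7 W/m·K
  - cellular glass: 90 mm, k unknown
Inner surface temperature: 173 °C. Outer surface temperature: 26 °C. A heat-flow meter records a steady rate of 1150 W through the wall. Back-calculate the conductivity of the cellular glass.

Using the resistance-network approach (series):
R_cast iron = L/(kA) = 0.0021/(52.7×14.3) = 2.787×10^-6 K/W
Sum of known resistances R_other = 2.787×10^-6 K/W
Total R = ΔT/Q = 147/1150 = 0.1278 K/W
R_cellular glass = R_total − R_other = 0.1278 K/W
k = L/(R·A) = 0.09/(0.1278×14.3)

k ≈ 0.0492 W/(m·K)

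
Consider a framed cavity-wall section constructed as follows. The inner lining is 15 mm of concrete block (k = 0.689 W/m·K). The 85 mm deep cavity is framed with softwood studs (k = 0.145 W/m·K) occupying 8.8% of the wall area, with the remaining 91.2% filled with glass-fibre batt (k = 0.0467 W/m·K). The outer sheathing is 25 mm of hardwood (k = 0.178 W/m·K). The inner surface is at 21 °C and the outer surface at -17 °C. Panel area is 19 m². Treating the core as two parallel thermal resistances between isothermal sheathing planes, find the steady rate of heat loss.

Q ≈ 425 W

Sheathing layers in series; stud and cavity paths in parallel between them.
R_inner = 0.015/(0.689×19) = 0.001146 K/W
R_stud  = 0.085/(0.145×0.088×19) = 0.3506 K/W
R_cav   = 0.085/(0.0467×0.912×19) = 0.105 K/W
1/R_core = 1/R_stud + 1/R_cav → R_core = 0.08082 K/W
R_outer = 0.025/(0.178×19) = 0.007392 K/W
R_total = 0.08936 K/W
Q = ΔT/R_total = 38/0.08936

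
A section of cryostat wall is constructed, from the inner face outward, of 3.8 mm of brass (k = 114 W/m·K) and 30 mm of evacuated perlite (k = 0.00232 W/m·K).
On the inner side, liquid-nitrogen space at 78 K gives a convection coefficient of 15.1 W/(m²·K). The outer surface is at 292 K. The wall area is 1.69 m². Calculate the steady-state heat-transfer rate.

Q ≈ 27.8 W

Model the wall as resistances in series:
R_inner film = 1/(h_i·A) = 1/(15.1×1.69) = 0.03919 K/W
R_brass = L/(kA) = 0.0038/(114×1.69) = 1.972×10^-5 K/W
R_evacuated perlite = L/(kA) = 0.03/(0.00232×1.69) = 7.651 K/W
R_total = 7.691 K/W
Q = ΔT / R_total = 214 / 7.691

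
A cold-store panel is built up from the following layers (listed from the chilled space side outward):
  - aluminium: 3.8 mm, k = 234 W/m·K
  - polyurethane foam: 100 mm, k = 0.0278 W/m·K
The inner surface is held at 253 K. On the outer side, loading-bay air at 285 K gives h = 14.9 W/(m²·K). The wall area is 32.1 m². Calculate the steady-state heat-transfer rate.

Thermal resistances in series:
R_aluminium = L/(kA) = 0.0038/(234×32.1) = 5.059×10^-7 K/W
R_polyurethane foam = L/(kA) = 0.1/(0.0278×32.1) = 0.1121 K/W
R_outer film = 1/(h_o·A) = 1/(14.9×32.1) = 0.002091 K/W
R_total = 0.1142 K/W
Q = ΔT / R_total = 32 / 0.1142

Q ≈ 280 W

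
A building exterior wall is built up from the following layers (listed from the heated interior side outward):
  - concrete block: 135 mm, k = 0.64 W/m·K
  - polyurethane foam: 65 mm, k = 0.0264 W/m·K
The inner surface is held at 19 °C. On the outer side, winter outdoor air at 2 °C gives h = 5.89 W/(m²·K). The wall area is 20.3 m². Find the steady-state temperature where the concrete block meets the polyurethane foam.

T ≈ 17.7 °C

Treating each layer as a thermal resistance in series:
R_concrete block = L/(kA) = 0.135/(0.64×20.3) = 0.01039 K/W
R_polyurethane foam = L/(kA) = 0.065/(0.0264×20.3) = 0.1213 K/W
R_outer film = 1/(h_o·A) = 1/(5.89×20.3) = 0.008364 K/W
R_total = 0.14 K/W;  Q = ΔT/R_total = 17/0.14 = 121.4 W
T_interface = T_inner − Q·ΣR(inner→interface) = 19 − 121×0.01039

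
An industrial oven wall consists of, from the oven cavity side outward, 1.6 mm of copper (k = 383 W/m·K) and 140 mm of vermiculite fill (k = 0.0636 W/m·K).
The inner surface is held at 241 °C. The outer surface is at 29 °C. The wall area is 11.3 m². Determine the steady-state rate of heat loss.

Q ≈ 1090 W

Using the resistance-network approach (series):
R_copper = L/(kA) = 0.0016/(383×11.3) = 3.697×10^-7 K/W
R_vermiculite fill = L/(kA) = 0.14/(0.0636×11.3) = 0.1948 K/W
R_total = 0.1948 K/W
Q = ΔT / R_total = 212 / 0.1948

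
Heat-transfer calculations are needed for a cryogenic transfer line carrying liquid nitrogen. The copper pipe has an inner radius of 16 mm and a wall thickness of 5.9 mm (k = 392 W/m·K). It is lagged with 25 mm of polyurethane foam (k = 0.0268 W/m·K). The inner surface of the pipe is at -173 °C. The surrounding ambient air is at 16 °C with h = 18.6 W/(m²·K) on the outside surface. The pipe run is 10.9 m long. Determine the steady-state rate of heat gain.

Q ≈ 438 W

For a radial system each layer contributes R = ln(r_out/r_in)/(2πkL); films add R = 1/(hA).
R_copper pipe wall = ln(21.9/16)/(2π×392×10.9) = 1.169×10^-5 K/W
R_polyurethane foam = ln(46.9/21.9)/(2π×0.0268×10.9) = 0.4149 K/W
R_outer film = 1/(h_o·2πr_oL) = 1/(18.6×2π×0.0469×10.9) = 0.01674 K/W
R_total = 0.4317 K/W
Q = ΔT/R_total = 189/0.4317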